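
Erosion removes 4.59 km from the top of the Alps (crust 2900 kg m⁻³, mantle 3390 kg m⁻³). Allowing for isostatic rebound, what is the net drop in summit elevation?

0.663 km

Rebound u = e ρ_c/ρ_m = 4.59 km × 2900/3390 = 3.927 km.
Net surface drop = e − u = 4.59 km − 3.927 km = e (ρ_m − ρ_c)/ρ_m = 0.663 km.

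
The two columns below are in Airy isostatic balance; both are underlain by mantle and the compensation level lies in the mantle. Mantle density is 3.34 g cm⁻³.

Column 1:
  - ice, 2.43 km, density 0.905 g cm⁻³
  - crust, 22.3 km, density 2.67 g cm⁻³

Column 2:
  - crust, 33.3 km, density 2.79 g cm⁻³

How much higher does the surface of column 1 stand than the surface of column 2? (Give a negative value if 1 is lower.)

For any compensation level in the mantle, the mantle terms cancel and isostasy reduces to e = (Σt_1 − Σt_2) − (Σ(ρt)_1 − Σ(ρt)_2) / ρ_m.
Σt_1 = 24.73 km; Σt_2 = 33.3 km; Σ(ρt)_1 = 61.74015; Σ(ρt)_2 = 92.907 (in km·g cm⁻³).
e = (24.73 − 33.3) − (61.74015 − 92.907) / 3.34 = 0.761 km.

0.761 km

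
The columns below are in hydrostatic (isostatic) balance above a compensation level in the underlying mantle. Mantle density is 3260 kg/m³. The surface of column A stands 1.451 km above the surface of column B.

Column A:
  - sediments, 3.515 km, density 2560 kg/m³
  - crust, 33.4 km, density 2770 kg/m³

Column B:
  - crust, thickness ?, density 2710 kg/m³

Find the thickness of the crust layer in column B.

25.6 km

Take the compensation level at the base of the deeper column (depth z_c below the surface of column A) and equate Σ ρ_i t_i down to z_c; mantle fills any gap and the z_c terms cancel.
Column A: 3.515×2560 + 33.4×2770 + (z_c − 36.915)×3260
Column B: 1.451×0 + x×2710 + (z_c − 1.451 − 0 − x)×3260
The z_c×3260 term appears on both sides and cancels. Collect the known terms of each column as K = Σ(ρt)_known − 3260 × (depth of known layers): K_A = 101516.4 − 3260×36.915 = −18826.5; K_B = 0 − 3260×(1.451 + 0) = −4730.26.
Balance: K_A = K_B − x×(3260 − 2710), so x = (K_B − K_A)/(3260 − 2710) = 14096.2/550 = 25.6 km.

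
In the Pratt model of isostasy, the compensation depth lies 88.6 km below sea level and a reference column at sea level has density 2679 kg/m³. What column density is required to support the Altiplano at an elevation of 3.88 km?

Pratt balance: ρ_ref D = ρ (D + h).
ρ = ρ_ref D/(D + h) = 2679 × 88.6 km/(88.6 km + 3.88 km) = 2570 kg/m³.

2570 kg/m³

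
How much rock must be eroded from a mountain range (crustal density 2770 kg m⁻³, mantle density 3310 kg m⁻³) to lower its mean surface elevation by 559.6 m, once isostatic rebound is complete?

3430 m

Net drop Δ = e − u = e − e ρ_c/ρ_m = e (ρ_m − ρ_c)/ρ_m.
e = Δ ρ_m/(ρ_m − ρ_c) = 559.6 m × 3310/540 = 3430 m.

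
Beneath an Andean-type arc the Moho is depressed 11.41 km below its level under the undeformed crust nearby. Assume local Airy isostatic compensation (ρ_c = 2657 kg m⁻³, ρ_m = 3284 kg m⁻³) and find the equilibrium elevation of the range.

2.69 km

Isostatic balance requires: ρ_c h = (ρ_m − ρ_c) r.
h = r (ρ_m − ρ_c) / ρ_c = 11.41 km × (3284 − 2657) / 2657 = 2.69 km.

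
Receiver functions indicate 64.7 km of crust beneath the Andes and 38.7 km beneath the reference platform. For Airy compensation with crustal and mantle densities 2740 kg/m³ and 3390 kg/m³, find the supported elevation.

Excess crust Δ = 64.7 km − 38.7 km = 26 km, split between elevation h and root r with h + r = Δ.
Airy balance ρ_c h = (ρ_m − ρ_c) r gives r = h ρ_c/(ρ_m − ρ_c), so h (1 + ρ_c/(ρ_m − ρ_c)) = Δ, i.e. h = Δ (ρ_m − ρ_c)/ρ_m.
h = 26 km × 650/3390 = 4.99 km.

4.99 km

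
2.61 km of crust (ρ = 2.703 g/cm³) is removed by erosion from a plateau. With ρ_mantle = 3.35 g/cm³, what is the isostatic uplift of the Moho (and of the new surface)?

2.11 km

Unloading: uplift u = e ρ_c/ρ_m = 2.61 km × 2.703/3.35 = 2.11 km.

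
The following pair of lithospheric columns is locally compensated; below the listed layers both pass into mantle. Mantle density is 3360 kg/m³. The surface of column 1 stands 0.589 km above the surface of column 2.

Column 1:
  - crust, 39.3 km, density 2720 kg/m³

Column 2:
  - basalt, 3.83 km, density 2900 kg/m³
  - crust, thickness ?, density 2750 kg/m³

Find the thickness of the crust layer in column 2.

Take the compensation level at the base of the deeper column (depth z_c below the surface of column 1) and equate Σ ρ_i t_i down to z_c; mantle fills any gap and the z_c terms cancel.
Column 1: 39.3×2720 + (z_c − 39.3)×3360
Column 2: 0.589×0 + 3.83×2900 + x×2750 + (z_c − 0.589 − 3.83 − x)×3360
The z_c×3360 term appears on both sides and cancels. Collect the known terms of each column as K = Σ(ρt)_known − 3360 × (depth of known layers): K_1 = 106896 − 3360×39.3 = −25152; K_2 = 11107 − 3360×(0.589 + 3.83) = −3740.84.
Balance: K_1 = K_2 − x×(3360 − 2750), so x = (K_2 − K_1)/(3360 − 2750) = 21411.2/610 = 35.1 km.

35.1 km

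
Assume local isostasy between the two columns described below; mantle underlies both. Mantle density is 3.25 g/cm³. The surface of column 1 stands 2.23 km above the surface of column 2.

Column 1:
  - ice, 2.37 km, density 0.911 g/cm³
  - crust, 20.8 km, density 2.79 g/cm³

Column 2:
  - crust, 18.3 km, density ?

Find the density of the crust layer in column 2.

2.82 g/cm³

Take the compensation level at the base of the deeper column (depth z_c below the surface of column 1) and equate Σ ρ_i t_i down to z_c; mantle fills any gap and the z_c terms cancel.
Column 1: 2.37×0.911 + 20.8×2.79 + (z_c − 23.17)×3.25
Column 2: 2.23×0 + 18.3×ρ + (z_c − 2.23 − 18.3)×3.25
The z_c×3.25 term appears on both sides and cancels. Collect the known terms of each column as K = Σ(ρt)_known − 3.25 × (depth of known layers): K_1 = 60.19107 − 3.25×23.17 = −15.11143; K_2 = 0 − 3.25×(2.23 + 18.3) = −66.7225.
Balance: K_1 = K_2 + 18.3×ρ, so ρ = (K_1 − K_2)/18.3 = 51.6111/18.3 = 2.82 g/cm³.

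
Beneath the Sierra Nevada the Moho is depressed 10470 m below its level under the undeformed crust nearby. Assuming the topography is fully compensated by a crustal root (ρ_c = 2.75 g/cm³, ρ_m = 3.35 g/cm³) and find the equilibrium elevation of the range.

2280 m

Balancing pressure at the compensation depth: ρ_c h = (ρ_m − ρ_c) r.
h = r (ρ_m − ρ_c) / ρ_c = 10470 m × (3.35 − 2.75) / 2.75 = 2280 m.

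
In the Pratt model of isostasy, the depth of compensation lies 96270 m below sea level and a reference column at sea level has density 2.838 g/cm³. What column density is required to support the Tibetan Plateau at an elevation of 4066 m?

2.72 g/cm³

Pratt balance: ρ_ref D = ρ (D + h).
ρ = ρ_ref D/(D + h) = 2.838 × 96270 m/(96270 m + 4066 m) = 2.72 g/cm³.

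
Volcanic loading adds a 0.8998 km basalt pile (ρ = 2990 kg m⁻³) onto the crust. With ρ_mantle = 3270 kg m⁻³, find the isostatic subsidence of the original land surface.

Subaerial loading: s = t ρ_load / ρ_m.
s = 0.8998 km × 2990/3270 = 0.823 km.

0.823 km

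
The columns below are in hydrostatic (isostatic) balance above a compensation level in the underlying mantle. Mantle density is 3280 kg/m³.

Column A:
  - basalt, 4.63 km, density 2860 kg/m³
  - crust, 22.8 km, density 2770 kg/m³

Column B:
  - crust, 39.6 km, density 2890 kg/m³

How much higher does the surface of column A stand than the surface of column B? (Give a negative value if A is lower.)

−0.571 km

For any compensation level in the mantle, the mantle terms cancel and isostasy reduces to e = (Σt_A − Σt_B) − (Σ(ρt)_A − Σ(ρt)_B) / ρ_m.
Σt_A = 27.43 km; Σt_B = 39.6 km; Σ(ρt)_A = 76397.8; Σ(ρt)_B = 114444 (in km·kg/m³).
e = (27.43 − 39.6) − (76397.8 − 114444) / 3280 = −0.571 km.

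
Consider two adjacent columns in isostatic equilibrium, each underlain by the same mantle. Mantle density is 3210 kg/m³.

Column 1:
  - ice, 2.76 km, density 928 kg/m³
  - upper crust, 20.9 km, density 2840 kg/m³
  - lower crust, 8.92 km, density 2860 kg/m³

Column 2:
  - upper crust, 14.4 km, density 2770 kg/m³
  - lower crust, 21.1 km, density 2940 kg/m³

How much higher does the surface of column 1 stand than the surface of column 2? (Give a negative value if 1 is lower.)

1.6 km

For any compensation level in the mantle, the mantle terms cancel and isostasy reduces to e = (Σt_1 − Σt_2) − (Σ(ρt)_1 − Σ(ρt)_2) / ρ_m.
Σt_1 = 32.58 km; Σt_2 = 35.5 km; Σ(ρt)_1 = 87428.48; Σ(ρt)_2 = 101922 (in km·kg/m³).
e = (32.58 − 35.5) − (87428.48 − 101922) / 3210 = 1.6 km.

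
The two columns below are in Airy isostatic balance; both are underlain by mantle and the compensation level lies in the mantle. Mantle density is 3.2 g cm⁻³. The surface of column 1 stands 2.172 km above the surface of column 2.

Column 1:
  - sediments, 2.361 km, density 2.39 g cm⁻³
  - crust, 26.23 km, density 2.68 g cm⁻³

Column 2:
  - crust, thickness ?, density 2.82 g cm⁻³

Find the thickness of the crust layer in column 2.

Take the compensation level at the base of the deeper column (depth z_c below the surface of column 1) and equate Σ ρ_i t_i down to z_c; mantle fills any gap and the z_c terms cancel.
Column 1: 2.361×2.39 + 26.23×2.68 + (z_c − 28.591)×3.2
Column 2: 2.172×0 + x×2.82 + (z_c − 2.172 − 0 − x)×3.2
The z_c×3.2 term appears on both sides and cancels. Collect the known terms of each column as K = Σ(ρt)_known − 3.2 × (depth of known layers): K_1 = 75.93919 − 3.2×28.591 = −15.55201; K_2 = 0 − 3.2×(2.172 + 0) = −6.9504.
Balance: K_1 = K_2 − x×(3.2 − 2.82), so x = (K_2 − K_1)/(3.2 − 2.82) = 8.60161/0.38 = 22.6 km.

22.6 km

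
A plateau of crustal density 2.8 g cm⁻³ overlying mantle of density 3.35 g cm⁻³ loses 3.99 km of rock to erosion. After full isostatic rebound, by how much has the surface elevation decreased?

0.655 km

Rebound u = e ρ_c/ρ_m = 3.99 km × 2.8/3.35 = 3.335 km.
Net surface drop = e − u = 3.99 km − 3.335 km = e (ρ_m − ρ_c)/ρ_m = 0.655 km.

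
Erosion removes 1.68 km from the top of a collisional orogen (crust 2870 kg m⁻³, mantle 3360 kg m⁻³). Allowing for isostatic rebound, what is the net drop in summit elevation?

0.245 km

Rebound u = e ρ_c/ρ_m = 1.68 km × 2870/3360 = 1.435 km.
Net surface drop = e − u = 1.68 km − 1.435 km = e (ρ_m − ρ_c)/ρ_m = 0.245 km.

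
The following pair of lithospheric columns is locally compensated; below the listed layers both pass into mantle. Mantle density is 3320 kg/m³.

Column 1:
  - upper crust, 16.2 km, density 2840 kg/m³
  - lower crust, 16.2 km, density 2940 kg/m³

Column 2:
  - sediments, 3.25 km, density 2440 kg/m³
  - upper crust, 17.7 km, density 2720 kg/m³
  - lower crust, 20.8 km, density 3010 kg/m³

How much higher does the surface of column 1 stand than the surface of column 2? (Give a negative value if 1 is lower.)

For any compensation level in the mantle, the mantle terms cancel and isostasy reduces to e = (Σt_1 − Σt_2) − (Σ(ρt)_1 − Σ(ρt)_2) / ρ_m.
Σt_1 = 32.4 km; Σt_2 = 41.75 km; Σ(ρt)_1 = 93636; Σ(ρt)_2 = 118682 (in km·kg/m³).
e = (32.4 − 41.75) − (93636 − 118682) / 3320 = −1.81 km.

−1.81 km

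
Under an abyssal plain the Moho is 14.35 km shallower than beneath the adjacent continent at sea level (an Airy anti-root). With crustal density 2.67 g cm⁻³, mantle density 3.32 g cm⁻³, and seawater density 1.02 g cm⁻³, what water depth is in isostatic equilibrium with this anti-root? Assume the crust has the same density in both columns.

Replacing a thickness d of crust by seawater at the top must be balanced by replacing crust with mantle at the base: d (ρ_c − ρ_w) = a (ρ_m − ρ_c).
d = a (ρ_m − ρ_c)/(ρ_c − ρ_w) = 14.35 km × 0.65/1.65 = 5.65 km.

5.65 km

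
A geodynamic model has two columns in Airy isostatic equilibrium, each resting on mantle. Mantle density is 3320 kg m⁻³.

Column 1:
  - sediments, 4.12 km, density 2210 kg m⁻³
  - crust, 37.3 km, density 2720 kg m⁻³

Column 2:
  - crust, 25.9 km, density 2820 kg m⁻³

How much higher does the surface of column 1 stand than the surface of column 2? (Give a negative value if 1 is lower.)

4.22 km

For any compensation level in the mantle, the mantle terms cancel and isostasy reduces to e = (Σt_1 − Σt_2) − (Σ(ρt)_1 − Σ(ρt)_2) / ρ_m.
Σt_1 = 41.42 km; Σt_2 = 25.9 km; Σ(ρt)_1 = 110561.2; Σ(ρt)_2 = 73038 (in km·kg m⁻³).
e = (41.42 − 25.9) − (110561.2 − 73038) / 3320 = 4.22 km.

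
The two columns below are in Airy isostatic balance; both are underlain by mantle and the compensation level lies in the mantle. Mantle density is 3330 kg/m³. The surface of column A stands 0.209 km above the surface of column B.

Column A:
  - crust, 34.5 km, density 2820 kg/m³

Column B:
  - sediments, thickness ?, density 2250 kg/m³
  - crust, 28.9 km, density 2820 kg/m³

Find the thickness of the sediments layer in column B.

Take the compensation level at the base of the deeper column (depth z_c below the surface of column A) and equate Σ ρ_i t_i down to z_c; mantle fills any gap and the z_c terms cancel.
Column A: 34.5×2820 + (z_c − 34.5)×3330
Column B: 0.209×0 + x×2250 + 28.9×2820 + (z_c − 0.209 − 28.9 − x)×3330
The z_c×3330 term appears on both sides and cancels. Collect the known terms of each column as K = Σ(ρt)_known − 3330 × (depth of known layers): K_A = 97290 − 3330×34.5 = −17595; K_B = 81498 − 3330×(0.209 + 28.9) = −15434.97.
Balance: K_A = K_B − x×(3330 − 2250), so x = (K_B − K_A)/(3330 − 2250) = 2160.03/1080 = 2 km.

2 km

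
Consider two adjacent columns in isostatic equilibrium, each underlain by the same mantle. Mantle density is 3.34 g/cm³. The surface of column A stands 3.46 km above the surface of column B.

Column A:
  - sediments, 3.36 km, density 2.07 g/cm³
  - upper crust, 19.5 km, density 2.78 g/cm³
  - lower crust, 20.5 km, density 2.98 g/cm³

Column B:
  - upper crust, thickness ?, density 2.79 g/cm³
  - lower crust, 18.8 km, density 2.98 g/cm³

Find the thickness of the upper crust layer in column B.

Take the compensation level at the base of the deeper column (depth z_c below the surface of column A) and equate Σ ρ_i t_i down to z_c; mantle fills any gap and the z_c terms cancel.
Column A: 3.36×2.07 + 19.5×2.78 + 20.5×2.98 + (z_c − 43.36)×3.34
Column B: 3.46×0 + x×2.79 + 18.8×2.98 + (z_c − 3.46 − 18.8 − x)×3.34
The z_c×3.34 term appears on both sides and cancels. Collect the known terms of each column as K = Σ(ρt)_known − 3.34 × (depth of known layers): K_A = 122.2552 − 3.34×43.36 = −22.5672; K_B = 56.024 − 3.34×(3.46 + 18.8) = −18.3244.
Balance: K_A = K_B − x×(3.34 − 2.79), so x = (K_B − K_A)/(3.34 − 2.79) = 4.2428/0.55 = 7.71 km.

7.71 km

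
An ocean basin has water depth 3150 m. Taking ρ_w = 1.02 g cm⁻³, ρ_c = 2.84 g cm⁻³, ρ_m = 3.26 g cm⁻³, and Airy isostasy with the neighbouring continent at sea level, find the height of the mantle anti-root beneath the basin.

Isostatic balance requires: replacing crust with seawater at the top is compensated by replacing crust with mantle at the base: d (ρ_c − ρ_w) = a (ρ_m − ρ_c).
a = d (ρ_c − ρ_w)/(ρ_m − ρ_c) = 3150 m × 1.82/0.42 = 13600 m.

13600 m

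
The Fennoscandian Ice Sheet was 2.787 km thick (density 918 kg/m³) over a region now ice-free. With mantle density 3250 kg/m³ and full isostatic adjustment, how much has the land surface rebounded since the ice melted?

Removing the load lets mantle flow back in; uplift u satisfies ρ_ice t = ρ_m u.
u = t ρ_ice/ρ_m = 2.787 km × 918/3250 = 0.787 km.

0.787 km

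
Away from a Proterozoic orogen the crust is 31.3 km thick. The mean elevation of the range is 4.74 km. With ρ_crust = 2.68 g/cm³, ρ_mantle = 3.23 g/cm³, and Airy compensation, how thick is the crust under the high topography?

Root depth r = h ρ_c / (ρ_m − ρ_c) = 4.74 km × 2.68 / 0.55 = 23.1 km.
Total thickness = T + h + r = 31.3 km + 4.74 km + 23.1 km = 59.1 km.

59.1 km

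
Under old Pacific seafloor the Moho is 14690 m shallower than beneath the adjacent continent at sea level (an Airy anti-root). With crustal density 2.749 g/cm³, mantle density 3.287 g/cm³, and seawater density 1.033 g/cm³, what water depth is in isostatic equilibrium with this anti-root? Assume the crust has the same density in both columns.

4610 m

Replacing a thickness d of crust by seawater at the top must be balanced by replacing crust with mantle at the base: d (ρ_c − ρ_w) = a (ρ_m − ρ_c).
d = a (ρ_m − ρ_c)/(ρ_c − ρ_w) = 14690 m × 0.538/1.716 = 4610 m.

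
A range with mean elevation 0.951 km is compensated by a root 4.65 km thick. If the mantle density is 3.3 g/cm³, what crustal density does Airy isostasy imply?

2.74 g/cm³

ρ_c h = (ρ_m − ρ_c) r → ρ_c (h + r) = ρ_m r → ρ_c = ρ_m r / (h + r).
ρ_c = 3.3 × 4.65 km / (0.951 km + 4.65 km) = 2.74 g/cm³.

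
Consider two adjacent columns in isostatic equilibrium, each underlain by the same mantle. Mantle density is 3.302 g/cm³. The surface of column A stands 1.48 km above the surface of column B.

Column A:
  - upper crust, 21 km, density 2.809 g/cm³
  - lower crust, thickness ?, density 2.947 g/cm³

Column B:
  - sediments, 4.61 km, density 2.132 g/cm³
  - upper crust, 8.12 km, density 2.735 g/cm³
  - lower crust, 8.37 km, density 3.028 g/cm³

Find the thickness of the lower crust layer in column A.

Take the compensation level at the base of the deeper column (depth z_c below the surface of column A) and equate Σ ρ_i t_i down to z_c; mantle fills any gap and the z_c terms cancel.
Column A: 21×2.809 + x×2.947 + (z_c − 21 − x)×3.302
Column B: 1.48×0 + 4.61×2.132 + 8.12×2.735 + 8.37×3.028 + (z_c − 1.48 − 21.1)×3.302
The z_c×3.302 term appears on both sides and cancels. Collect the known terms of each column as K = Σ(ρt)_known − 3.302 × (depth of known layers): K_A = 58.989 − 3.302×21 = −10.353; K_B = 57.38108 − 3.302×(1.48 + 21.1) = −17.17808.
Balance: K_A − x×(3.302 − 2.947) = K_B, so x = (K_A − K_B)/(3.302 − 2.947) = 6.82508/0.355 = 19.2 km.

19.2 km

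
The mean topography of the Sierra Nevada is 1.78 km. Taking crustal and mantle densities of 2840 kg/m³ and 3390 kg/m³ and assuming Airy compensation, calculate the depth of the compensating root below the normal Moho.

Equating mass per unit area of the two columns: the weight of the topography is balanced by the buoyancy of the root, ρ_c h = (ρ_m − ρ_c) r.
r = h · ρ_c / (ρ_m − ρ_c) = 1.78 km × 2840 / (3390 − 2840) = 9.19 km.

9.19 km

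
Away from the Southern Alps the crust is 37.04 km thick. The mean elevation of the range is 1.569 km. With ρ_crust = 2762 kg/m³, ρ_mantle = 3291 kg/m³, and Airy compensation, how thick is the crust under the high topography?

Root depth r = h ρ_c / (ρ_m − ρ_c) = 1.569 km × 2762 / 529 = 8.192 km.
Total thickness = T + h + r = 37.04 km + 1.569 km + 8.192 km = 46.8 km.

46.8 km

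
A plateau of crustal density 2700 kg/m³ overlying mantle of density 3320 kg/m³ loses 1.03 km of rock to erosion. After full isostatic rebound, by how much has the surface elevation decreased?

Rebound u = e ρ_c/ρ_m = 1.03 km × 2700/3320 = 0.8377 km.
Net surface drop = e − u = 1.03 km − 0.8377 km = e (ρ_m − ρ_c)/ρ_m = 0.192 km.

0.192 km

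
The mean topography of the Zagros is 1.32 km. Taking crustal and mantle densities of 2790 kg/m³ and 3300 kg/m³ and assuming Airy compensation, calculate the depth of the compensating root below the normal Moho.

By Archimedes' principle applied to the lithosphere: the weight of the topography is balanced by the buoyancy of the root, ρ_c h = (ρ_m − ρ_c) r.
r = h · ρ_c / (ρ_m − ρ_c) = 1.32 km × 2790 / (3300 − 2790) = 7.22 km.

7.22 km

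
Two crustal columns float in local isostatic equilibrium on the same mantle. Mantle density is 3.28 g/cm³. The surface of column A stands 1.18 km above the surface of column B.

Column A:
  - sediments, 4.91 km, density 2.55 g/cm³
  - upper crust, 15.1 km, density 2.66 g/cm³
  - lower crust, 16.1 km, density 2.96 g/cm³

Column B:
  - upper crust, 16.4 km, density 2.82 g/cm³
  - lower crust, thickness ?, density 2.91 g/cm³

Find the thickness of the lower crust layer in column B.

18.1 km

Take the compensation level at the base of the deeper column (depth z_c below the surface of column A) and equate Σ ρ_i t_i down to z_c; mantle fills any gap and the z_c terms cancel.
Column A: 4.91×2.55 + 15.1×2.66 + 16.1×2.96 + (z_c − 36.11)×3.28
Column B: 1.18×0 + 16.4×2.82 + x×2.91 + (z_c − 1.18 − 16.4 − x)×3.28
The z_c×3.28 term appears on both sides and cancels. Collect the known terms of each column as K = Σ(ρt)_known − 3.28 × (depth of known layers): K_A = 100.3425 − 3.28×36.11 = −18.0983; K_B = 46.248 − 3.28×(1.18 + 16.4) = −11.4144.
Balance: K_A = K_B − x×(3.28 − 2.91), so x = (K_B − K_A)/(3.28 − 2.91) = 6.6839/0.37 = 18.1 km.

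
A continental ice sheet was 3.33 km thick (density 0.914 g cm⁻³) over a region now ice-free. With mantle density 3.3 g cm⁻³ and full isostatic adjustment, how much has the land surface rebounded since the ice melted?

0.922 km

Removing the load lets mantle flow back in; uplift u satisfies ρ_ice t = ρ_m u.
u = t ρ_ice/ρ_m = 3.33 km × 0.914/3.3 = 0.922 km.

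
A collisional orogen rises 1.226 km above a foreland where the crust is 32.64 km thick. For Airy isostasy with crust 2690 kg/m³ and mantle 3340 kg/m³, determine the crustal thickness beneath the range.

38.9 km

Root depth r = h ρ_c / (ρ_m − ρ_c) = 1.226 km × 2690 / 650 = 5.074 km.
Total thickness = T + h + r = 32.64 km + 1.226 km + 5.074 km = 38.9 km.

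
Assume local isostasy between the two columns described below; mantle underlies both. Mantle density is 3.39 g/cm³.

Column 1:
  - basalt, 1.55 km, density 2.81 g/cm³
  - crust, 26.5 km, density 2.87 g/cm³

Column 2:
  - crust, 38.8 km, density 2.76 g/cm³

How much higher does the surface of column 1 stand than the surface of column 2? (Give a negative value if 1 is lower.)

−2.88 km

For any compensation level in the mantle, the mantle terms cancel and isostasy reduces to e = (Σt_1 − Σt_2) − (Σ(ρt)_1 − Σ(ρt)_2) / ρ_m.
Σt_1 = 28.05 km; Σt_2 = 38.8 km; Σ(ρt)_1 = 80.4105; Σ(ρt)_2 = 107.088 (in km·g/cm³).
e = (28.05 − 38.8) − (80.4105 − 107.088) / 3.39 = −2.88 km.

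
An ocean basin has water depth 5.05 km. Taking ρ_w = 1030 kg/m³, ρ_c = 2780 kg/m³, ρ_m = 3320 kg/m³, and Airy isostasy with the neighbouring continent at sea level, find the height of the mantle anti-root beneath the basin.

Equating mass per unit area of the two columns: replacing crust with seawater at the top is compensated by replacing crust with mantle at the base: d (ρ_c − ρ_w) = a (ρ_m − ρ_c).
a = d (ρ_c − ρ_w)/(ρ_m − ρ_c) = 5.05 km × 1750/540 = 16.4 km.

16.4 km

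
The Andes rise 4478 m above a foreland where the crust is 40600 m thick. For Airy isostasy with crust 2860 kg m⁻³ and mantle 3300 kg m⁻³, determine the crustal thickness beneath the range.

74200 m

Root depth r = h ρ_c / (ρ_m − ρ_c) = 4478 m × 2860 / 440 = 29110 m.
Total thickness = T + h + r = 40600 m + 4478 m + 29110 m = 74200 m.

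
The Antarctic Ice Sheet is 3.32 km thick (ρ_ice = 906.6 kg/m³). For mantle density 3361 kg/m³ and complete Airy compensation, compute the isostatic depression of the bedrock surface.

0.896 km

Isostatic balance requires: the ice load ρ_ice t is balanced by mantle displaced below, ρ_m s.
s = t ρ_ice / ρ_m = 3.32 km × 906.6/3361 = 0.896 km.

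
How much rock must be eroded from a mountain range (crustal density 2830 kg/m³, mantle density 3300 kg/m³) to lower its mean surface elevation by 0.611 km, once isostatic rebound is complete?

Net drop Δ = e − u = e − e ρ_c/ρ_m = e (ρ_m − ρ_c)/ρ_m.
e = Δ ρ_m/(ρ_m − ρ_c) = 0.611 km × 3300/470 = 4.29 km.

4.29 km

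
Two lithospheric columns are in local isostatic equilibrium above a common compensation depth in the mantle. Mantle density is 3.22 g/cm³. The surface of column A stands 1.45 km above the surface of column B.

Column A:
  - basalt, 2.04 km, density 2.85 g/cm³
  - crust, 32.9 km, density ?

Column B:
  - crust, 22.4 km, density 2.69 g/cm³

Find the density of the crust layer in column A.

Take the compensation level at the base of the deeper column (depth z_c below the surface of column A) and equate Σ ρ_i t_i down to z_c; mantle fills any gap and the z_c terms cancel.
Column A: 2.04×2.85 + 32.9×ρ + (z_c − 34.94)×3.22
Column B: 1.45×0 + 22.4×2.69 + (z_c − 1.45 − 22.4)×3.22
The z_c×3.22 term appears on both sides and cancels. Collect the known terms of each column as K = Σ(ρt)_known − 3.22 × (depth of known layers): K_A = 5.814 − 3.22×34.94 = −106.6928; K_B = 60.256 − 3.22×(1.45 + 22.4) = −16.541.
Balance: K_A + 32.9×ρ = K_B, so ρ = (K_B − K_A)/32.9 = 90.1518/32.9 = 2.74 g/cm³.

2.74 g/cm³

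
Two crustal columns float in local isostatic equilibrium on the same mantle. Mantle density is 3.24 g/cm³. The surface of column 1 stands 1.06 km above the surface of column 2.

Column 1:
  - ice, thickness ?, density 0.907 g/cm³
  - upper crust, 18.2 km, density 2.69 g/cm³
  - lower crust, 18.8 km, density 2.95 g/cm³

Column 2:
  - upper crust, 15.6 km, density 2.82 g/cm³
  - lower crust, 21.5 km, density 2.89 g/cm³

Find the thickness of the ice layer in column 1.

Take the compensation level at the base of the deeper column (depth z_c below the surface of column 1) and equate Σ ρ_i t_i down to z_c; mantle fills any gap and the z_c terms cancel.
Column 1: x×0.907 + 18.2×2.69 + 18.8×2.95 + (z_c − 37 − x)×3.24
Column 2: 1.06×0 + 15.6×2.82 + 21.5×2.89 + (z_c − 1.06 − 37.1)×3.24
The z_c×3.24 term appears on both sides and cancels. Collect the known terms of each column as K = Σ(ρt)_known − 3.24 × (depth of known layers): K_1 = 104.418 − 3.24×37 = −15.462; K_2 = 106.127 − 3.24×(1.06 + 37.1) = −17.5114.
Balance: K_1 − x×(3.24 − 0.907) = K_2, so x = (K_1 − K_2)/(3.24 − 0.907) = 2.0494/2.333 = 0.878 km.

0.878 km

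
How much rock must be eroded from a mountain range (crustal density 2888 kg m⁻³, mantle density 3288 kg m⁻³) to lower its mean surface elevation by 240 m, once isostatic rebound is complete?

1970 m

Net drop Δ = e − u = e − e ρ_c/ρ_m = e (ρ_m − ρ_c)/ρ_m.
e = Δ ρ_m/(ρ_m − ρ_c) = 240 m × 3288/400 = 1970 m.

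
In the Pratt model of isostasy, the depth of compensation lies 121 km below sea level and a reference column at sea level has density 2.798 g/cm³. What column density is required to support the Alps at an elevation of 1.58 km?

2.76 g/cm³

Pratt balance: ρ_ref D = ρ (D + h).
ρ = ρ_ref D/(D + h) = 2.798 × 121 km/(121 km + 1.58 km) = 2.76 g/cm³.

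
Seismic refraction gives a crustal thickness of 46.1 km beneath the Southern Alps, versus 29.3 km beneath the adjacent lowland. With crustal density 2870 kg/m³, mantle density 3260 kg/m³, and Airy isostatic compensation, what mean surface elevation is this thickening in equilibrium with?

Excess crust Δ = 46.1 km − 29.3 km = 16.8 km, split between elevation h and root r with h + r = Δ.
Airy balance ρ_c h = (ρ_m − ρ_c) r gives r = h ρ_c/(ρ_m − ρ_c), so h (1 + ρ_c/(ρ_m − ρ_c)) = Δ, i.e. h = Δ (ρ_m − ρ_c)/ρ_m.
h = 16.8 km × 390/3260 = 2.01 km.

2.01 km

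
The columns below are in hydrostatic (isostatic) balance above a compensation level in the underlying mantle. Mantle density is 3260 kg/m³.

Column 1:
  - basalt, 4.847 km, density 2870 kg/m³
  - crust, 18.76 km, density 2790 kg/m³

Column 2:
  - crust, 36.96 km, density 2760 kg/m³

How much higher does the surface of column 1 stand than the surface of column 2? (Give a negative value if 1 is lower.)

For any compensation level in the mantle, the mantle terms cancel and isostasy reduces to e = (Σt_1 − Σt_2) − (Σ(ρt)_1 − Σ(ρt)_2) / ρ_m.
Σt_1 = 23.607 km; Σt_2 = 36.96 km; Σ(ρt)_1 = 66251.29; Σ(ρt)_2 = 102009.6 (in km·kg/m³).
e = (23.607 − 36.96) − (66251.29 − 102009.6) / 3260 = −2.38 km.

−2.38 km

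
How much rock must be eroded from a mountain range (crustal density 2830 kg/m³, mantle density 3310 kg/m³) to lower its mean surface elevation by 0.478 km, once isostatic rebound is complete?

Net drop Δ = e − u = e − e ρ_c/ρ_m = e (ρ_m − ρ_c)/ρ_m.
e = Δ ρ_m/(ρ_m − ρ_c) = 0.478 km × 3310/480 = 3.3 km.

3.3 km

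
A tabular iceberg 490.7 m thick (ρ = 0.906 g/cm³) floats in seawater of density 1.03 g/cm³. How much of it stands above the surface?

59.1 m

Floating equilibrium: submerged depth d = t ρ_obj/ρ_fluid = 490.7 m × 0.906/1.03 = 431.6 m.
Freeboard = t − d = 490.7 m − 431.6 m = 59.1 m.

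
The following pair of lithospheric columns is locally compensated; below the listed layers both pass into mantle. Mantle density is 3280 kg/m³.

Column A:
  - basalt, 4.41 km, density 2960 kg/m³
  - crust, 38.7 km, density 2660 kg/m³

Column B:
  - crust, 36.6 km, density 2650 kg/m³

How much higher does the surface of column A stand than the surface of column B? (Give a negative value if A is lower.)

For any compensation level in the mantle, the mantle terms cancel and isostasy reduces to e = (Σt_A − Σt_B) − (Σ(ρt)_A − Σ(ρt)_B) / ρ_m.
Σt_A = 43.11 km; Σt_B = 36.6 km; Σ(ρt)_A = 115995.6; Σ(ρt)_B = 96990 (in km·kg/m³).
e = (43.11 − 36.6) − (115995.6 − 96990) / 3280 = 0.716 km.

0.716 km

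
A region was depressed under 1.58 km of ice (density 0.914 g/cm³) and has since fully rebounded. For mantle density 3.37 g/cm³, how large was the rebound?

0.429 km

Removing the load lets mantle flow back in; uplift u satisfies ρ_ice t = ρ_m u.
u = t ρ_ice/ρ_m = 1.58 km × 0.914/3.37 = 0.429 km.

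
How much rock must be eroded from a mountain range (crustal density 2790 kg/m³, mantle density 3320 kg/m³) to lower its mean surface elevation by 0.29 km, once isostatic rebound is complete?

Net drop Δ = e − u = e − e ρ_c/ρ_m = e (ρ_m − ρ_c)/ρ_m.
e = Δ ρ_m/(ρ_m − ρ_c) = 0.29 km × 3320/530 = 1.82 km.

1.82 km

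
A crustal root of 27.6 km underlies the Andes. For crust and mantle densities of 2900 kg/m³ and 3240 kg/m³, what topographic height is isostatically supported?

In Airy isostatic equilibrium: ρ_c h = (ρ_m − ρ_c) r.
h = r (ρ_m − ρ_c) / ρ_c = 27.6 km × (3240 − 2900) / 2900 = 3.24 km.

3.24 km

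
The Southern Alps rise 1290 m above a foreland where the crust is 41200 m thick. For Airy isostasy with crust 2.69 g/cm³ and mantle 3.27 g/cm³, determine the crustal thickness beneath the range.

Root depth r = h ρ_c / (ρ_m − ρ_c) = 1290 m × 2.69 / 0.58 = 5983 m.
Total thickness = T + h + r = 41200 m + 1290 m + 5983 m = 48500 m.

48500 m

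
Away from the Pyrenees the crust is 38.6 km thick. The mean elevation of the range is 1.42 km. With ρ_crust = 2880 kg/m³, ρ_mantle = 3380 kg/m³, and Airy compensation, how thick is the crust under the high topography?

48.2 km

Root depth r = h ρ_c / (ρ_m − ρ_c) = 1.42 km × 2880 / 500 = 8.179 km.
Total thickness = T + h + r = 38.6 km + 1.42 km + 8.179 km = 48.2 km.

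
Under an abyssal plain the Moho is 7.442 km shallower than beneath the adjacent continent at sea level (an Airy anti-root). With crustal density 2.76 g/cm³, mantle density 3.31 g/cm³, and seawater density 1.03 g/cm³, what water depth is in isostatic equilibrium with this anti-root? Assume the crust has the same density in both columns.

Replacing a thickness d of crust by seawater at the top must be balanced by replacing crust with mantle at the base: d (ρ_c − ρ_w) = a (ρ_m − ρ_c).
d = a (ρ_m − ρ_c)/(ρ_c − ρ_w) = 7.442 km × 0.55/1.73 = 2.37 km.

2.37 km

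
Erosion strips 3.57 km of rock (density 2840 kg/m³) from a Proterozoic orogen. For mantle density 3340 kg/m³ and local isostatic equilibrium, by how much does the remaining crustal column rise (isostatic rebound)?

3.04 km

Unloading: uplift u = e ρ_c/ρ_m = 3.57 km × 2840/3340 = 3.04 km.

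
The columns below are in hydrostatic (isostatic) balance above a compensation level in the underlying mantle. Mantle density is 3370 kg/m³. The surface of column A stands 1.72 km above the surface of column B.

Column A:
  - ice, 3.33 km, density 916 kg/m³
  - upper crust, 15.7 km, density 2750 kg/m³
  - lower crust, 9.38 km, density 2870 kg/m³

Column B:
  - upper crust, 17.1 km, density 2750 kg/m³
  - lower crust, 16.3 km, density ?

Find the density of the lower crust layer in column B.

Take the compensation level at the base of the deeper column (depth z_c below the surface of column A) and equate Σ ρ_i t_i down to z_c; mantle fills any gap and the z_c terms cancel.
Column A: 3.33×916 + 15.7×2750 + 9.38×2870 + (z_c − 28.41)×3370
Column B: 1.72×0 + 17.1×2750 + 16.3×ρ + (z_c − 1.72 − 33.4)×3370
The z_c×3370 term appears on both sides and cancels. Collect the known terms of each column as K = Σ(ρt)_known − 3370 × (depth of known layers): K_A = 73145.88 − 3370×28.41 = −22595.82; K_B = 47025 − 3370×(1.72 + 33.4) = −71329.4.
Balance: K_A = K_B + 16.3×ρ, so ρ = (K_A − K_B)/16.3 = 48733.6/16.3 = 2990 kg/m³.

2990 kg/m³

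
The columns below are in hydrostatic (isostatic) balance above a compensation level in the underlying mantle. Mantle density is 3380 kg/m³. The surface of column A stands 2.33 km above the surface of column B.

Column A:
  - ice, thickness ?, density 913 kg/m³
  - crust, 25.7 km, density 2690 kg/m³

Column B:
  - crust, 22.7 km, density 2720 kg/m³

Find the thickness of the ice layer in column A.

Take the compensation level at the base of the deeper column (depth z_c below the surface of column A) and equate Σ ρ_i t_i down to z_c; mantle fills any gap and the z_c terms cancel.
Column A: x×913 + 25.7×2690 + (z_c − 25.7 − x)×3380
Column B: 2.33×0 + 22.7×2720 + (z_c − 2.33 − 22.7)×3380
The z_c×3380 term appears on both sides and cancels. Collect the known terms of each column as K = Σ(ρt)_known − 3380 × (depth of known layers): K_A = 69133 − 3380×25.7 = −17733; K_B = 61744 − 3380×(2.33 + 22.7) = −22857.4.
Balance: K_A − x×(3380 − 913) = K_B, so x = (K_A − K_B)/(3380 − 913) = 5124.4/2467 = 2.08 km.

2.08 km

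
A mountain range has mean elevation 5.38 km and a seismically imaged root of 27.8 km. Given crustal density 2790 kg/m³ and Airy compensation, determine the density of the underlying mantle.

3330 kg/m³

Airy balance: ρ_c h = (ρ_m − ρ_c) r → ρ_m = ρ_c (1 + h/r).
ρ_m = 2790 × (1 + 5.38 km/27.8 km) = 3330 kg/m³.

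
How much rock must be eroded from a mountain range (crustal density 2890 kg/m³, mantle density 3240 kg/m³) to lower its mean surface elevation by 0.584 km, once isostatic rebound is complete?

5.41 km

Net drop Δ = e − u = e − e ρ_c/ρ_m = e (ρ_m − ρ_c)/ρ_m.
e = Δ ρ_m/(ρ_m − ρ_c) = 0.584 km × 3240/350 = 5.41 km.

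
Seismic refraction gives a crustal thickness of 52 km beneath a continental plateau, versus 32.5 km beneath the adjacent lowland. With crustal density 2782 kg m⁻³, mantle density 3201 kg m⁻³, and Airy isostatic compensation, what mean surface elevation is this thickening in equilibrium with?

Excess crust Δ = 52 km − 32.5 km = 19.5 km, split between elevation h and root r with h + r = Δ.
Airy balance ρ_c h = (ρ_m − ρ_c) r gives r = h ρ_c/(ρ_m − ρ_c), so h (1 + ρ_c/(ρ_m − ρ_c)) = Δ, i.e. h = Δ (ρ_m − ρ_c)/ρ_m.
h = 19.5 km × 419/3201 = 2.55 km.

2.55 km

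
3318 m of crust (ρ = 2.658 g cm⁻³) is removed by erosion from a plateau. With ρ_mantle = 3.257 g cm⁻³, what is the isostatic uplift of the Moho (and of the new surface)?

2710 m

Unloading: uplift u = e ρ_c/ρ_m = 3318 m × 2.658/3.257 = 2710 m.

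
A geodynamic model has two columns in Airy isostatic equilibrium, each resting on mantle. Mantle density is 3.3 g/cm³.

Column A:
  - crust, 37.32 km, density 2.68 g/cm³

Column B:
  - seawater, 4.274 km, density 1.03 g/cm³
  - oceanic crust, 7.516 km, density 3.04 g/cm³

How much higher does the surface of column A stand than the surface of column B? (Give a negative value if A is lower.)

3.48 km

For any compensation level in the mantle, the mantle terms cancel and isostasy reduces to e = (Σt_A − Σt_B) − (Σ(ρt)_A − Σ(ρt)_B) / ρ_m.
Σt_A = 37.32 km; Σt_B = 11.79 km; Σ(ρt)_A = 100.0176; Σ(ρt)_B = 27.25086 (in km·g/cm³).
e = (37.32 − 11.79) − (100.0176 − 27.25086) / 3.3 = 3.48 km.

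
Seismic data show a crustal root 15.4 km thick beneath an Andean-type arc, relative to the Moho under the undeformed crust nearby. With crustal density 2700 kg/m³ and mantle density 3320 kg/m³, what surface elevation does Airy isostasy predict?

3.54 km

For local isostatic compensation: ρ_c h = (ρ_m − ρ_c) r.
h = r (ρ_m − ρ_c) / ρ_c = 15.4 km × (3320 − 2700) / 2700 = 3.54 km.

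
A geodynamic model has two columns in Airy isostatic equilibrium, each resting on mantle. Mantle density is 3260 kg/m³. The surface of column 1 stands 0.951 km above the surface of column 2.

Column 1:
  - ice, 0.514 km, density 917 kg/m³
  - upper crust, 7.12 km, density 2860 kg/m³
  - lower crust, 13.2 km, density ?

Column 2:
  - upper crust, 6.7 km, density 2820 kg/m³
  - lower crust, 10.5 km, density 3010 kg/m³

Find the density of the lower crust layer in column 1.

2910 kg/m³

Take the compensation level at the base of the deeper column (depth z_c below the surface of column 1) and equate Σ ρ_i t_i down to z_c; mantle fills any gap and the z_c terms cancel.
Column 1: 0.514×917 + 7.12×2860 + 13.2×ρ + (z_c − 20.834)×3260
Column 2: 0.951×0 + 6.7×2820 + 10.5×3010 + (z_c − 0.951 − 17.2)×3260
The z_c×3260 term appears on both sides and cancels. Collect the known terms of each column as K = Σ(ρt)_known − 3260 × (depth of known layers): K_1 = 20834.538 − 3260×20.834 = −47084.302; K_2 = 50499 − 3260×(0.951 + 17.2) = −8673.26.
Balance: K_1 + 13.2×ρ = K_2, so ρ = (K_2 − K_1)/13.2 = 38411/13.2 = 2910 kg/m³.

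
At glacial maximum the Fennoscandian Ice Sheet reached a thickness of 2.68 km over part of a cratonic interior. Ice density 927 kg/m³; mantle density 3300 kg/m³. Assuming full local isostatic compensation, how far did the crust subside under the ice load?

0.753 km

Isostatic balance requires: the ice load ρ_ice t is balanced by mantle displaced below, ρ_m s.
s = t ρ_ice / ρ_m = 2.68 km × 927/3300 = 0.753 km.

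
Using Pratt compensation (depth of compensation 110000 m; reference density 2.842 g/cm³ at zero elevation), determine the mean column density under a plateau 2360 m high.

Pratt balance: ρ_ref D = ρ (D + h).
ρ = ρ_ref D/(D + h) = 2.842 × 110000 m/(110000 m + 2360 m) = 2.78 g/cm³.

2.78 g/cm³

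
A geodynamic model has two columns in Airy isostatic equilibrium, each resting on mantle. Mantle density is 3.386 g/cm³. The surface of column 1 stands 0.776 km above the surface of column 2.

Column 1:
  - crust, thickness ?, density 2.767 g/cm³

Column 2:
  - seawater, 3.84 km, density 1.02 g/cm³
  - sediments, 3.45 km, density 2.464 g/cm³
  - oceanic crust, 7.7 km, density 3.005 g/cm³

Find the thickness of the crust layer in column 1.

Take the compensation level at the base of the deeper column (depth z_c below the surface of column 1) and equate Σ ρ_i t_i down to z_c; mantle fills any gap and the z_c terms cancel.
Column 1: x×2.767 + (z_c − 0 − x)×3.386
Column 2: 0.776×0 + 3.84×1.02 + 3.45×2.464 + 7.7×3.005 + (z_c − 0.776 − 14.99)×3.386
The z_c×3.386 term appears on both sides and cancels. Collect the known terms of each column as K = Σ(ρt)_known − 3.386 × (depth of known layers): K_1 = 0 − 3.386×0 = 0; K_2 = 35.5561 − 3.386×(0.776 + 14.99) = −17.827576.
Balance: K_1 − x×(3.386 − 2.767) = K_2, so x = (K_1 − K_2)/(3.386 − 2.767) = 17.8276/0.619 = 28.8 km.

28.8 km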